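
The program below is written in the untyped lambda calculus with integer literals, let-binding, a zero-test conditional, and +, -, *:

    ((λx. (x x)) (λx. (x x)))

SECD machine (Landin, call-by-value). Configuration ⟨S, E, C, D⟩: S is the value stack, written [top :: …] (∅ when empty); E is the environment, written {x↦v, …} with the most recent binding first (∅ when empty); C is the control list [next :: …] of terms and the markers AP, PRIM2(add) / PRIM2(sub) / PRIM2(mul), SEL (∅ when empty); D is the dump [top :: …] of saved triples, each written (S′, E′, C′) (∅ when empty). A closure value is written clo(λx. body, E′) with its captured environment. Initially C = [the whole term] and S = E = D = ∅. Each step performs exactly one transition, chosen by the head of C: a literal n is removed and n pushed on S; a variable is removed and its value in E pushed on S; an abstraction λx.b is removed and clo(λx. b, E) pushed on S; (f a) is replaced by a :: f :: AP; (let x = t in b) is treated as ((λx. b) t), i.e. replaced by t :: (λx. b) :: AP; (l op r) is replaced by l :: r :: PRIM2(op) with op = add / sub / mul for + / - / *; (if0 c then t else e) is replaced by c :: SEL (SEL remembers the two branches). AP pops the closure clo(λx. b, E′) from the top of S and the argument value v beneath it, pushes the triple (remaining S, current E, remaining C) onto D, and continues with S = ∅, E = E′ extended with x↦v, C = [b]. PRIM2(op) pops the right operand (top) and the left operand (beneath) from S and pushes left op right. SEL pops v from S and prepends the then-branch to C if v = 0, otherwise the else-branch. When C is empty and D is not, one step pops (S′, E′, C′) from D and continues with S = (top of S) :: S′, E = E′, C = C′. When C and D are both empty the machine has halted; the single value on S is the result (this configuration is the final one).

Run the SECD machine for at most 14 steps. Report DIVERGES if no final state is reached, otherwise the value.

[0] <S=∅, E=∅, C=[((λx. (x x)) (λx. (x x)))], D=∅>
[1] <S=∅, E=∅, C=[(λx. (x x)) :: (λx. (x x)) :: AP], D=∅>
[2] <S=[clo(λx. (x x), ∅)], E=∅, C=[(λx. (x x)) :: AP], D=∅>
[3] <S=[clo(λx. (x x), ∅) :: clo(λx. (x x), ∅)], E=∅, C=[AP], D=∅>
[4] <S=∅, E={x↦clo(λx. (x x), ∅)}, C=[(x x)], D=[(∅, ∅, ∅)]>
[5] <S=∅, E={x↦clo(λx. (x x), ∅)}, C=[x :: x :: AP], D=[(∅, ∅, ∅)]>
[6] <S=[clo(λx. (x x), ∅)], E={x↦clo(λx. (x x), ∅)}, C=[x :: AP], D=[(∅, ∅, ∅)]>
[7] <S=[clo(λx. (x x), ∅) :: clo(λx. (x x), ∅)], E={x↦clo(λx. (x x), ∅)}, C=[AP], D=[(∅, ∅, ∅)]>
[8] <S=∅, E={x↦clo(λx. (x x), ∅)}, C=[(x x)], D=[(∅, {x↦clo(λx. (x x), ∅)}, ∅) :: (∅, ∅, ∅)]>
[9] <S=∅, E={x↦clo(λx. (x x), ∅)}, C=[x :: x :: AP], D=[(∅, {x↦clo(λx. (x x), ∅)}, ∅) :: (∅, ∅, ∅)]>
[10] <S=[clo(λx. (x x), ∅)], E={x↦clo(λx. (x x), ∅)}, C=[x :: AP], D=[(∅, {x↦clo(λx. (x x), ∅)}, ∅) :: (∅, ∅, ∅)]>
[11] <S=[clo(λx. (x x), ∅) :: clo(λx. (x x), ∅)], E={x↦clo(λx. (x x), ∅)}, C=[AP], D=[(∅, {x↦clo(λx. (x x), ∅)}, ∅) :: (∅, ∅, ∅)]>
[12] <S=∅, E={x↦clo(λx. (x x), ∅)}, C=[(x x)], D=[(∅, {x↦clo(λx. (x x), ∅)}, ∅) :: (∅, {x↦clo(λx. (x x), ∅)}, ∅) :: (∅, ∅, ∅)]>
[13] <S=∅, E={x↦clo(λx. (x x), ∅)}, C=[x :: x :: AP], D=[(∅, {x↦clo(λx. (x x), ∅)}, ∅) :: (∅, {x↦clo(λx. (x x), ∅)}, ∅) :: (∅, ∅, ∅)]>
[14] <S=[clo(λx. (x x), ∅)], E={x↦clo(λx. (x x), ∅)}, C=[x :: AP], D=[(∅, {x↦clo(λx. (x x), ∅)}, ∅) :: (∅, {x↦clo(λx. (x x), ∅)}, ∅) :: (∅, ∅, ∅)]>
→ 14 transitions taken and the configuration is still not final: no result within 14 steps

Answer: DIVERGES (no final state within 14 steps)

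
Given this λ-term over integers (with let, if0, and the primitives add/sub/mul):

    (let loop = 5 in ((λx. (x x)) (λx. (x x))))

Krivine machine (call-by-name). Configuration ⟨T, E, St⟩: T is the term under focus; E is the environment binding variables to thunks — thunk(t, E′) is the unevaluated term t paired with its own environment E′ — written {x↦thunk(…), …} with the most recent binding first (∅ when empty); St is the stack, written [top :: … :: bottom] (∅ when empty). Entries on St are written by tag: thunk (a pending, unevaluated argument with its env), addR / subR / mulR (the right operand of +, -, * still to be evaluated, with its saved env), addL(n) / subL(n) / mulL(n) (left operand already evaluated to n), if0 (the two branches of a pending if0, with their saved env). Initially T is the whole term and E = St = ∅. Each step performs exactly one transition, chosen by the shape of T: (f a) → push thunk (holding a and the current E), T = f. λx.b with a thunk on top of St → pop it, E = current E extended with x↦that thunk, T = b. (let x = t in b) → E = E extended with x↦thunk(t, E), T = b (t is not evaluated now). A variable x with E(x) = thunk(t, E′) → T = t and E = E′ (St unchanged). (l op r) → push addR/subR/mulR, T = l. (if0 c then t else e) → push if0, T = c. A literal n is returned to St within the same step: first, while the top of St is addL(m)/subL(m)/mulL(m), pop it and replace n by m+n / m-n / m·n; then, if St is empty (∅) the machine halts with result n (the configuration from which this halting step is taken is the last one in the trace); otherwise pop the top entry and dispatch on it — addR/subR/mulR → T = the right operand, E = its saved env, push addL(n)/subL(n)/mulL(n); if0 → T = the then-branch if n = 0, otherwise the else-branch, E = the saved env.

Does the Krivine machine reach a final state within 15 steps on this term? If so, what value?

step 0: [T=(let loop = 5 in ((λx. (x x)) (λx. (x x)))) | E=∅ | St=∅]
step 1: [T=((λx. (x x)) (λx. (x x))) | E={loop↦thunk(5, ∅)} | St=∅]
step 2: [T=(λx. (x x)) | E={loop↦thunk(5, ∅)} | St=[thunk]]
step 3: [T=(x x) | E={x↦thunk((λx. (x x)), {loop↦thunk(5, ∅)}), loop↦thunk(5, ∅)} | St=∅]
step 4: [T=x | E={x↦thunk((λx. (x x)), {loop↦thunk(5, ∅)}), loop↦thunk(5, ∅)} | St=[thunk]]
step 5: [T=(λx. (x x)) | E={loop↦thunk(5, ∅)} | St=[thunk]]
step 6: [T=(x x) | E={x↦thunk(x, {x↦thunk((λx. (x x)), {loop↦thunk(5, ∅)}), loop↦thunk(5, ∅)}), loop↦thunk(5, ∅)} | St=∅]
step 7: [T=x | E={x↦thunk(x, {x↦thunk((λx. (x x)), {loop↦thunk(5, ∅)}), loop↦thunk(5, ∅)}), loop↦thunk(5, ∅)} | St=[thunk]]
step 8: [T=x | E={x↦thunk((λx. (x x)), {loop↦thunk(5, ∅)}), loop↦thunk(5, ∅)} | St=[thunk]]
step 9: [T=(λx. (x x)) | E={loop↦thunk(5, ∅)} | St=[thunk]]
step 10: [T=(x x) | E={x↦thunk(x, {x↦thunk(x, {x↦thunk((λx. (x x)), {loop↦thunk(5, ∅)}), loop↦thunk(5, ∅)}), loop↦thunk(5, ∅)}), loop↦thunk(5, ∅)} | St=∅]
step 11: [T=x | E={x↦thunk(x, {x↦thunk(x, {x↦thunk((λx. (x x)), {loop↦thunk(5, ∅)}), loop↦thunk(5, ∅)}), loop↦thunk(5, ∅)}), loop↦thunk(5, ∅)} | St=[thunk]]
step 12: [T=x | E={x↦thunk(x, {x↦thunk((λx. (x x)), {loop↦thunk(5, ∅)}), loop↦thunk(5, ∅)}), loop↦thunk(5, ∅)} | St=[thunk]]
step 13: [T=x | E={x↦thunk((λx. (x x)), {loop↦thunk(5, ∅)}), loop↦thunk(5, ∅)} | St=[thunk]]
step 14: [T=(λx. (x x)) | E={loop↦thunk(5, ∅)} | St=[thunk]]
step 15: [T=(x x) | E={x↦thunk(x, {x↦thunk(x, {x↦thunk(x, {x↦thunk((λx. (x x)), {loop↦thunk(5, ∅)}), loop↦thunk(5, ∅)}), loop↦thunk(5, ∅)}), loop↦thunk(5, ∅)}), loop↦thunk(5, ∅)} | St=∅]
→ 15 transitions taken and the configuration is still not final: no result within 15 steps

Answer: DIVERGES (no final state within 15 steps)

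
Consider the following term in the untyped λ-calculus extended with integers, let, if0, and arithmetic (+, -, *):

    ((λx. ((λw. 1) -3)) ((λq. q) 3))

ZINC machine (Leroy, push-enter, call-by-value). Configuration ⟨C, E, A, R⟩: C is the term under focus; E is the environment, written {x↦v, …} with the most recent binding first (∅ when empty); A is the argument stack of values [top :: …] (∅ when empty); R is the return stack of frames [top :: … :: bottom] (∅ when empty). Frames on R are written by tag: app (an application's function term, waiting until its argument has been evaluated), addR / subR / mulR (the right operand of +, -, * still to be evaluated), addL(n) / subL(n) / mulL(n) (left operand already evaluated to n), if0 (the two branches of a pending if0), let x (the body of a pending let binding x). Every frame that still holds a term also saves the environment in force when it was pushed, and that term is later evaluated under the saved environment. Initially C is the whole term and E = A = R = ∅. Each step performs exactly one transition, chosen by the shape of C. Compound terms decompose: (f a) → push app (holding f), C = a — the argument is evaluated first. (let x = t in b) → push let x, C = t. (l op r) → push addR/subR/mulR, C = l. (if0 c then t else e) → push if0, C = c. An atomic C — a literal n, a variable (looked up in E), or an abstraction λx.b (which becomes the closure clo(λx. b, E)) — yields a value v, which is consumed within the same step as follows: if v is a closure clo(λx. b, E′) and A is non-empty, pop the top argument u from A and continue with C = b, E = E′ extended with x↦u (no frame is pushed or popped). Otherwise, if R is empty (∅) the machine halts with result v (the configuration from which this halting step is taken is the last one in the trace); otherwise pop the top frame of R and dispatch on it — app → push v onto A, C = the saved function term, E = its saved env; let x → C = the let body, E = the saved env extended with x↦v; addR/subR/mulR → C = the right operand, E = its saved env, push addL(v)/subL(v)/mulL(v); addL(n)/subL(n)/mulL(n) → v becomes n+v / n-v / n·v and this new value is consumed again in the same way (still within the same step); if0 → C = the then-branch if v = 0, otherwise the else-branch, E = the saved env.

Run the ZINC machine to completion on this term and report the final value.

Answer: 1

Execution trace:
step 0: ⟨C=((λx. ((λw. 1) -3)) ((λq. q) 3)); E=∅; A=∅; R=∅⟩
step 1: ⟨C=((λq. q) 3); E=∅; A=∅; R=[app]⟩
step 2: ⟨C=3; E=∅; A=∅; R=[app :: app]⟩
step 3: ⟨C=(λq. q); E=∅; A=[3]; R=[app]⟩
step 4: ⟨C=q; E={q↦3}; A=∅; R=[app]⟩
step 5: ⟨C=(λx. ((λw. 1) -3)); E=∅; A=[3]; R=∅⟩
step 6: ⟨C=((λw. 1) -3); E={x↦3}; A=∅; R=∅⟩
step 7: ⟨C=-3; E={x↦3}; A=∅; R=[app]⟩
step 8: ⟨C=(λw. 1); E={x↦3}; A=[-3]; R=∅⟩
step 9: ⟨C=1; E={w↦-3, x↦3}; A=∅; R=∅⟩
→ final value 1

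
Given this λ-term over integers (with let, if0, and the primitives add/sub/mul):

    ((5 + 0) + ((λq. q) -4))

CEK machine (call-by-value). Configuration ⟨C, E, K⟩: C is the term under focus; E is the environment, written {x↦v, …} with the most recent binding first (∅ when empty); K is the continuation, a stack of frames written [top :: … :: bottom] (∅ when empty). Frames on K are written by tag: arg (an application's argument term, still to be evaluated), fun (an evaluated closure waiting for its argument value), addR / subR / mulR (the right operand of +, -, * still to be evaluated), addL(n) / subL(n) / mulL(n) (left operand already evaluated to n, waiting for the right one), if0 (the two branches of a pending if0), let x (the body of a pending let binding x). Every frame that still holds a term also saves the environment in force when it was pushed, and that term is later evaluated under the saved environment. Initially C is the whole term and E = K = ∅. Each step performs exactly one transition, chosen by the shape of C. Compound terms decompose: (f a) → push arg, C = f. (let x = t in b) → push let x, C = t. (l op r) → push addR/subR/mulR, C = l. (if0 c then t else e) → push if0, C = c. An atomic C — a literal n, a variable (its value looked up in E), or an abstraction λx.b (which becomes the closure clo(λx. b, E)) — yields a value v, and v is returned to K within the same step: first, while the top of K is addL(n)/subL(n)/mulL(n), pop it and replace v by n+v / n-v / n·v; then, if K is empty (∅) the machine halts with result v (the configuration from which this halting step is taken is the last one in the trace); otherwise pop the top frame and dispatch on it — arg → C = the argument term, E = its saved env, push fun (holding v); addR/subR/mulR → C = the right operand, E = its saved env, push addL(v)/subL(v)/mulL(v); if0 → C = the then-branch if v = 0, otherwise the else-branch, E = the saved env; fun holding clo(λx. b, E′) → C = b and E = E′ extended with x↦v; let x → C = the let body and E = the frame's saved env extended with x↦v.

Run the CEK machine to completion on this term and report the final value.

t=0: <C=((5 + 0) + ((λq. q) -4)), E=∅, K=∅>
t=1: <C=(5 + 0), E=∅, K=[addR]>
t=2: <C=5, E=∅, K=[addR :: addR]>
t=3: <C=0, E=∅, K=[addL(5) :: addR]>
t=4: <C=((λq. q) -4), E=∅, K=[addL(5)]>
t=5: <C=(λq. q), E=∅, K=[arg :: addL(5)]>
t=6: <C=-4, E=∅, K=[fun :: addL(5)]>
t=7: <C=q, E={q↦-4}, K=[addL(5)]>
→ final value 1

Answer: 1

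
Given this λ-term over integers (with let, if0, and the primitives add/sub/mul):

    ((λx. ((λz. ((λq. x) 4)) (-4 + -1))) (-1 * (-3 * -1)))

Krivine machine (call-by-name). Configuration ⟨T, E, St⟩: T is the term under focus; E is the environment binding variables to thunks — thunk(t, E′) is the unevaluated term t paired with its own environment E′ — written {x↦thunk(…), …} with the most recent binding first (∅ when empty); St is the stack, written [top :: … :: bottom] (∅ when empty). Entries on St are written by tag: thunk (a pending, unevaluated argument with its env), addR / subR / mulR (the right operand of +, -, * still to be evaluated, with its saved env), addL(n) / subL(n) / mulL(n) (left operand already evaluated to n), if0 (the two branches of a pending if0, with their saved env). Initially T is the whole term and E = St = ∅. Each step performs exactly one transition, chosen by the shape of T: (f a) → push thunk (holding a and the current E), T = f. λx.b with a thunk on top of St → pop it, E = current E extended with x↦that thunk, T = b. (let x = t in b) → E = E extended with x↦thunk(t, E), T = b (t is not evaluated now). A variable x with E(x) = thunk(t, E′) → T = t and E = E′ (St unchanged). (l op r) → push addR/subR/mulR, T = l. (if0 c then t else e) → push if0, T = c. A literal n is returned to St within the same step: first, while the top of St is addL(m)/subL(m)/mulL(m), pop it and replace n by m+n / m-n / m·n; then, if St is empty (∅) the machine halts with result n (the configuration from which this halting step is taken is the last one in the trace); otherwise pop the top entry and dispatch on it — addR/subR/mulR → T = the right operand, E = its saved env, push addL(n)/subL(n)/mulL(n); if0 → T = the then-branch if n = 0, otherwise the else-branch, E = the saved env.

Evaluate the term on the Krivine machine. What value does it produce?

[0] [T=((λx. ((λz. ((λq. x) 4)) (-4 + -1))) (-1 * (-3 * -1))) | E=∅ | St=∅]
[1] [T=(λx. ((λz. ((λq. x) 4)) (-4 + -1))) | E=∅ | St=[thunk]]
[2] [T=((λz. ((λq. x) 4)) (-4 + -1)) | E={x↦thunk((-1 * (-3 * -1)), ∅)} | St=∅]
[3] [T=(λz. ((λq. x) 4)) | E={x↦thunk((-1 * (-3 * -1)), ∅)} | St=[thunk]]
[4] [T=((λq. x) 4) | E={z↦thunk((-4 + -1), {x↦thunk((-1 * (-3 * -1)), ∅)}), x↦thunk((-1 * (-3 * -1)), ∅)} | St=∅]
[5] [T=(λq. x) | E={z↦thunk((-4 + -1), {x↦thunk((-1 * (-3 * -1)), ∅)}), x↦thunk((-1 * (-3 * -1)), ∅)} | St=[thunk]]
[6] [T=x | E={q↦thunk(4, {z↦thunk((-4 + -1), {x↦thunk((-1 * (-3 * -1)), ∅)}), x↦thunk((-1 * (-3 * -1)), ∅)}), z↦thunk((-4 + -1), {x↦thunk((-1 * (-3 * -1)), ∅)}), x↦thunk((-1 * (-3 * -1)), ∅)} | St=∅]
[7] [T=(-1 * (-3 * -1)) | E=∅ | St=∅]
[8] [T=-1 | E=∅ | St=[mulR]]
[9] [T=(-3 * -1) | E=∅ | St=[mulL(-1)]]
[10] [T=-3 | E=∅ | St=[mulR :: mulL(-1)]]
[11] [T=-1 | E=∅ | St=[mulL(-3) :: mulL(-1)]]
→ final value -3

Answer: -3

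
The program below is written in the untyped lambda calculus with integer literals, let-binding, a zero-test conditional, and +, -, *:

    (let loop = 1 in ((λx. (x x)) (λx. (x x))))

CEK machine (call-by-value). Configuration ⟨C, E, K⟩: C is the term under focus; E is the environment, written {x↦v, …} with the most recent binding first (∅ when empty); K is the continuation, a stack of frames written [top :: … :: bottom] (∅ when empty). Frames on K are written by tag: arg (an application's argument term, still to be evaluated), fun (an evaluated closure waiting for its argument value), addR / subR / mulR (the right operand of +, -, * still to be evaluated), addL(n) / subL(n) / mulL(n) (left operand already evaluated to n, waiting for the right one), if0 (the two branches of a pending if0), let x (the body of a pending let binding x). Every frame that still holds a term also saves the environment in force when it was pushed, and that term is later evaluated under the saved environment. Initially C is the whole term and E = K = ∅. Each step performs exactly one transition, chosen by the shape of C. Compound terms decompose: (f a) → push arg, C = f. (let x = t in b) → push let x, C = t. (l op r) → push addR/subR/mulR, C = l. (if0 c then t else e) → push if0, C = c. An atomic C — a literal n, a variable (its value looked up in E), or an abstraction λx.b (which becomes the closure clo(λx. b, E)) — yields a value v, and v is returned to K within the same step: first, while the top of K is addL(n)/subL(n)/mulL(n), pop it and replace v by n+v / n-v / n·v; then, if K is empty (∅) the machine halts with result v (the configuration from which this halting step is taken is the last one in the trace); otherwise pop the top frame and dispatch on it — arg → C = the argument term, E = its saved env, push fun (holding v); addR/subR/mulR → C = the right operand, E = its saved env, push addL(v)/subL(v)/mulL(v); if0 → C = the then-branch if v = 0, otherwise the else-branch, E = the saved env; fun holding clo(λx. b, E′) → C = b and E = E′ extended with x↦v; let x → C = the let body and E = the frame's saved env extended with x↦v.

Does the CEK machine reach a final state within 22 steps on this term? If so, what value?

[0] <C=(let loop = 1 in ((λx. (x x)) (λx. (x x)))), E=∅, K=∅>
[1] <C=1, E=∅, K=[let loop]>
[2] <C=((λx. (x x)) (λx. (x x))), E={loop↦1}, K=∅>
[3] <C=(λx. (x x)), E={loop↦1}, K=[arg]>
[4] <C=(λx. (x x)), E={loop↦1}, K=[fun]>
[5] <C=(x x), E={x↦clo(λx. (x x), {loop↦1}), loop↦1}, K=∅>
[6] <C=x, E={x↦clo(λx. (x x), {loop↦1}), loop↦1}, K=[arg]>
[7] <C=x, E={x↦clo(λx. (x x), {loop↦1}), loop↦1}, K=[fun]>
… configuration repeats with period 3 (steps 5–7 recur indefinitely) …

Answer: DIVERGES (no final state within 22 steps)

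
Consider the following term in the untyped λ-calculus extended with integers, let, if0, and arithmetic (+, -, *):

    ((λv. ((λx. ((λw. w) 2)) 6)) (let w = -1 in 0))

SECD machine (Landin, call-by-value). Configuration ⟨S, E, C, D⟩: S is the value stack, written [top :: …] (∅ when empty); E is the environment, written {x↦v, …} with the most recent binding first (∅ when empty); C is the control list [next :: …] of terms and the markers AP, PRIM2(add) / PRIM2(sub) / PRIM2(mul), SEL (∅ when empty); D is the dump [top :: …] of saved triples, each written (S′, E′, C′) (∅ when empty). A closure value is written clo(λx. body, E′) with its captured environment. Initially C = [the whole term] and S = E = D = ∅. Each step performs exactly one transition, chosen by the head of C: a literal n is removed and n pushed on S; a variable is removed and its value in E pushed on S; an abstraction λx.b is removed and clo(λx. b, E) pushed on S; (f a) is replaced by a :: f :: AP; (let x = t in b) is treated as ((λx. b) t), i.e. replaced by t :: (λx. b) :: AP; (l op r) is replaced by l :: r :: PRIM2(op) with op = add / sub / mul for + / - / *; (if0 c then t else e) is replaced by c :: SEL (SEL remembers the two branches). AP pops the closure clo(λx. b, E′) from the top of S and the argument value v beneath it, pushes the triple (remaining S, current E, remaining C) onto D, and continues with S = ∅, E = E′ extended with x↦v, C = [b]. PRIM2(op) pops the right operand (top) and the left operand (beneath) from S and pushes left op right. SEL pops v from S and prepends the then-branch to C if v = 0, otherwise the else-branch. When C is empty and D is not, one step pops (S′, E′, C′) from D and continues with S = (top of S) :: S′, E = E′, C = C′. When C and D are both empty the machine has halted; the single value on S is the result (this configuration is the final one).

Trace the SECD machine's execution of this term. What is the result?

t=0: ⟨S=∅; E=∅; C=[((λv. ((λx. ((λw. w) 2)) 6)) (let w = -1 in 0))]; D=∅⟩
t=1: ⟨S=∅; E=∅; C=[(let w = -1 in 0) :: (λv. ((λx. ((λw. w) 2)) 6)) :: AP]; D=∅⟩
t=2: ⟨S=∅; E=∅; C=[-1 :: (λw. 0) :: AP :: (λv. ((λx. ((λw. w) 2)) 6)) :: AP]; D=∅⟩
t=3: ⟨S=[-1]; E=∅; C=[(λw. 0) :: AP :: (λv. ((λx. ((λw. w) 2)) 6)) :: AP]; D=∅⟩
t=4: ⟨S=[clo(λw. 0, ∅) :: -1]; E=∅; C=[AP :: (λv. ((λx. ((λw. w) 2)) 6)) :: AP]; D=∅⟩
t=5: ⟨S=∅; E={w↦-1}; C=[0]; D=[(∅, ∅, [(λv. ((λx. ((λw. w) 2)) 6)) :: AP])]⟩
t=6: ⟨S=[0]; E={w↦-1}; C=∅; D=[(∅, ∅, [(λv. ((λx. ((λw. w) 2)) 6)) :: AP])]⟩
t=7: ⟨S=[0]; E=∅; C=[(λv. ((λx. ((λw. w) 2)) 6)) :: AP]; D=∅⟩
t=8: ⟨S=[clo(λv. ((λx. ((λw. w) 2)) 6), ∅) :: 0]; E=∅; C=[AP]; D=∅⟩
t=9: ⟨S=∅; E={v↦0}; C=[((λx. ((λw. w) 2)) 6)]; D=[(∅, ∅, ∅)]⟩
t=10: ⟨S=∅; E={v↦0}; C=[6 :: (λx. ((λw. w) 2)) :: AP]; D=[(∅, ∅, ∅)]⟩
t=11: ⟨S=[6]; E={v↦0}; C=[(λx. ((λw. w) 2)) :: AP]; D=[(∅, ∅, ∅)]⟩
t=12: ⟨S=[clo(λx. ((λw. w) 2), {v↦0}) :: 6]; E={v↦0}; C=[AP]; D=[(∅, ∅, ∅)]⟩
t=13: ⟨S=∅; E={x↦6, v↦0}; C=[((λw. w) 2)]; D=[(∅, {v↦0}, ∅) :: (∅, ∅, ∅)]⟩
t=14: ⟨S=∅; E={x↦6, v↦0}; C=[2 :: (λw. w) :: AP]; D=[(∅, {v↦0}, ∅) :: (∅, ∅, ∅)]⟩
t=15: ⟨S=[2]; E={x↦6, v↦0}; C=[(λw. w) :: AP]; D=[(∅, {v↦0}, ∅) :: (∅, ∅, ∅)]⟩
t=16: ⟨S=[clo(λw. w, {x↦6, v↦0}) :: 2]; E={x↦6, v↦0}; C=[AP]; D=[(∅, {v↦0}, ∅) :: (∅, ∅, ∅)]⟩
t=17: ⟨S=∅; E={w↦2, x↦6, v↦0}; C=[w]; D=[(∅, {x↦6, v↦0}, ∅) :: (∅, {v↦0}, ∅) :: (∅, ∅, ∅)]⟩
t=18: ⟨S=[2]; E={w↦2, x↦6, v↦0}; C=∅; D=[(∅, {x↦6, v↦0}, ∅) :: (∅, {v↦0}, ∅) :: (∅, ∅, ∅)]⟩
t=19: ⟨S=[2]; E={x↦6, v↦0}; C=∅; D=[(∅, {v↦0}, ∅) :: (∅, ∅, ∅)]⟩
t=20: ⟨S=[2]; E={v↦0}; C=∅; D=[(∅, ∅, ∅)]⟩
t=21: ⟨S=[2]; E=∅; C=∅; D=∅⟩
→ final value 2

Answer: 2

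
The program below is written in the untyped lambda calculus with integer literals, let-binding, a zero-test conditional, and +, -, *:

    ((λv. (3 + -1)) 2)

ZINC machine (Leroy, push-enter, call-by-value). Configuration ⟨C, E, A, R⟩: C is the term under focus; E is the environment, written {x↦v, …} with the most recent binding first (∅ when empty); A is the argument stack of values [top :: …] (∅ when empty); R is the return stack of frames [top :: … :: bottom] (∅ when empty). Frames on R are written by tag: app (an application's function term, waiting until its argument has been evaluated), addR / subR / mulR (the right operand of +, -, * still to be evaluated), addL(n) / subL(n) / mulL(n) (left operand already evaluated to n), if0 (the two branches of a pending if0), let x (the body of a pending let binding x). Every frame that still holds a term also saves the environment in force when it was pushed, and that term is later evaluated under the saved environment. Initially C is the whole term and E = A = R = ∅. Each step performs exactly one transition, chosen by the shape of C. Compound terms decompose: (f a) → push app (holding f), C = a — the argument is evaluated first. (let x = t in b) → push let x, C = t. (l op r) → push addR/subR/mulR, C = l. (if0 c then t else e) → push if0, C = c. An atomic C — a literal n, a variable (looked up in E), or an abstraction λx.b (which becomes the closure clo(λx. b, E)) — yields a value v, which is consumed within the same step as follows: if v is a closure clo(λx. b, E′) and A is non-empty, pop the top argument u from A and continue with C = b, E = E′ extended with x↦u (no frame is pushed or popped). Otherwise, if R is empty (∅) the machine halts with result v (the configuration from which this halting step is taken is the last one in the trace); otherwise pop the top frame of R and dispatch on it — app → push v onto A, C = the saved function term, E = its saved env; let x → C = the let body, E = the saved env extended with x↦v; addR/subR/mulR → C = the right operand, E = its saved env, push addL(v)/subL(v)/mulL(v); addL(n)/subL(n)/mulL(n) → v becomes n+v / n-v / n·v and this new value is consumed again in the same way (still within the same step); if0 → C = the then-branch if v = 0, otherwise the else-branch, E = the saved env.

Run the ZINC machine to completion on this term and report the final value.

step 0: ⟨C=((λv. (3 + -1)) 2); E=∅; A=∅; R=∅⟩
step 1: ⟨C=2; E=∅; A=∅; R=[app]⟩
step 2: ⟨C=(λv. (3 + -1)); E=∅; A=[2]; R=∅⟩
step 3: ⟨C=(3 + -1); E={v↦2}; A=∅; R=∅⟩
step 4: ⟨C=3; E={v↦2}; A=∅; R=[addR]⟩
step 5: ⟨C=-1; E={v↦2}; A=∅; R=[addL(3)]⟩
→ final value 2

Answer: 2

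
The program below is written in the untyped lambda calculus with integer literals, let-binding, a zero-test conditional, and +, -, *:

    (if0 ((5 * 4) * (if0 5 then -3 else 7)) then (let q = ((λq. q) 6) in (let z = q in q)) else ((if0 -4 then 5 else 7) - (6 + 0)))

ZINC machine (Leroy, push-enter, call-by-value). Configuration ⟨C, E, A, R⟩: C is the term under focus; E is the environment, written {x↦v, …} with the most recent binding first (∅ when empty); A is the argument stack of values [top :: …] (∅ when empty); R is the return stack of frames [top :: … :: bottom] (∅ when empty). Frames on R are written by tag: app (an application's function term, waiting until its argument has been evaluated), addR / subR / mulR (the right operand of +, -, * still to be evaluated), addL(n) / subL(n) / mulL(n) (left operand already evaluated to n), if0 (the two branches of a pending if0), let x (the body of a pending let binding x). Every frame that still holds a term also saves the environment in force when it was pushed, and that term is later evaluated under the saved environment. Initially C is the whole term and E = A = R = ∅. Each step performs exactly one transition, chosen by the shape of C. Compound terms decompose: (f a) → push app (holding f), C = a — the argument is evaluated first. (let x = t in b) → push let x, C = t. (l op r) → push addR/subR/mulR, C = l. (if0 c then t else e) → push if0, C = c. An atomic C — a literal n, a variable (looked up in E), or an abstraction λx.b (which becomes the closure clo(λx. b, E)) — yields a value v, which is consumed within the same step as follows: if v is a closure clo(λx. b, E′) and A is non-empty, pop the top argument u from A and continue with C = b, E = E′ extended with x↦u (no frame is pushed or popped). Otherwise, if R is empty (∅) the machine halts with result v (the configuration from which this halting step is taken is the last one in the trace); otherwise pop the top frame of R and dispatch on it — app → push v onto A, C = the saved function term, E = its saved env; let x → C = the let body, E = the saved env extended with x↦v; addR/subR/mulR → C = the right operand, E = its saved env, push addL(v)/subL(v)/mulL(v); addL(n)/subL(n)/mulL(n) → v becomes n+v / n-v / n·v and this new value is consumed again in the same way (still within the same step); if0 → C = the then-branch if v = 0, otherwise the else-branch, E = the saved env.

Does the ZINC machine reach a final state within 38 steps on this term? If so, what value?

Answer: 1

Machine steps:
[0] [C=(if0 ((5 * 4) * (if0 5 then -3 else 7)) then (let q = ((λq. q) 6) in (let z = q in q)) else ((if0 -4 then 5 else 7) - (6 + 0))) | E=∅ | A=∅ | R=∅]
[1] [C=((5 * 4) * (if0 5 then -3 else 7)) | E=∅ | A=∅ | R=[if0]]
[2] [C=(5 * 4) | E=∅ | A=∅ | R=[mulR :: if0]]
[3] [C=5 | E=∅ | A=∅ | R=[mulR :: mulR :: if0]]
[4] [C=4 | E=∅ | A=∅ | R=[mulL(5) :: mulR :: if0]]
[5] [C=(if0 5 then -3 else 7) | E=∅ | A=∅ | R=[mulL(20) :: if0]]
[6] [C=5 | E=∅ | A=∅ | R=[if0 :: mulL(20) :: if0]]
[7] [C=7 | E=∅ | A=∅ | R=[mulL(20) :: if0]]
[8] [C=((if0 -4 then 5 else 7) - (6 + 0)) | E=∅ | A=∅ | R=∅]
[9] [C=(if0 -4 then 5 else 7) | E=∅ | A=∅ | R=[subR]]
[10] [C=-4 | E=∅ | A=∅ | R=[if0 :: subR]]
[11] [C=7 | E=∅ | A=∅ | R=[subR]]
[12] [C=(6 + 0) | E=∅ | A=∅ | R=[subL(7)]]
[13] [C=6 | E=∅ | A=∅ | R=[addR :: subL(7)]]
[14] [C=0 | E=∅ | A=∅ | R=[addL(6) :: subL(7)]]
→ final value 1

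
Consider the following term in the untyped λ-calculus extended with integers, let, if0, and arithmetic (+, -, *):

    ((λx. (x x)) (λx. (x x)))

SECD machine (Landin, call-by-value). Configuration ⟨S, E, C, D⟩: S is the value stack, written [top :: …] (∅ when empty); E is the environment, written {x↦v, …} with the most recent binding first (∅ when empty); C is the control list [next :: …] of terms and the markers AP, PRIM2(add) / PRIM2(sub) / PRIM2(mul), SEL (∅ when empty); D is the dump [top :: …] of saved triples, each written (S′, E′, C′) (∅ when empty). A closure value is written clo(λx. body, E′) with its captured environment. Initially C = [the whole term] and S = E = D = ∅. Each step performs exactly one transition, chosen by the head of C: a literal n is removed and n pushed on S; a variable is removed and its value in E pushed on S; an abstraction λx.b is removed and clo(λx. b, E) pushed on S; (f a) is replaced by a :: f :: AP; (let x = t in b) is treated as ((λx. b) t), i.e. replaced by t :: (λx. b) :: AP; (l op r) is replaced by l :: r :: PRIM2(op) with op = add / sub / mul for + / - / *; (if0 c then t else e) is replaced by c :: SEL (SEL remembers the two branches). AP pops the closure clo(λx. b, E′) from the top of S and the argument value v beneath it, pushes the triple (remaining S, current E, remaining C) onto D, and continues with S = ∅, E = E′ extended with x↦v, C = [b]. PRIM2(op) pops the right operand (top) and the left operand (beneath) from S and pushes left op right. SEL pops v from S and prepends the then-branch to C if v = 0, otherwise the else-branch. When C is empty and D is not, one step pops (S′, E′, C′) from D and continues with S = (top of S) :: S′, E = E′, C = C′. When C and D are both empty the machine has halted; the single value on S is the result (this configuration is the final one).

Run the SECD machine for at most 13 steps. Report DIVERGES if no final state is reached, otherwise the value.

step 0: <S=∅, E=∅, C=[((λx. (x x)) (λx. (x x)))], D=∅>
step 1: <S=∅, E=∅, C=[(λx. (x x)) :: (λx. (x x)) :: AP], D=∅>
step 2: <S=[clo(λx. (x x), ∅)], E=∅, C=[(λx. (x x)) :: AP], D=∅>
step 3: <S=[clo(λx. (x x), ∅) :: clo(λx. (x x), ∅)], E=∅, C=[AP], D=∅>
step 4: <S=∅, E={x↦clo(λx. (x x), ∅)}, C=[(x x)], D=[(∅, ∅, ∅)]>
step 5: <S=∅, E={x↦clo(λx. (x x), ∅)}, C=[x :: x :: AP], D=[(∅, ∅, ∅)]>
step 6: <S=[clo(λx. (x x), ∅)], E={x↦clo(λx. (x x), ∅)}, C=[x :: AP], D=[(∅, ∅, ∅)]>
step 7: <S=[clo(λx. (x x), ∅) :: clo(λx. (x x), ∅)], E={x↦clo(λx. (x x), ∅)}, C=[AP], D=[(∅, ∅, ∅)]>
step 8: <S=∅, E={x↦clo(λx. (x x), ∅)}, C=[(x x)], D=[(∅, {x↦clo(λx. (x x), ∅)}, ∅) :: (∅, ∅, ∅)]>
step 9: <S=∅, E={x↦clo(λx. (x x), ∅)}, C=[x :: x :: AP], D=[(∅, {x↦clo(λx. (x x), ∅)}, ∅) :: (∅, ∅, ∅)]>
step 10: <S=[clo(λx. (x x), ∅)], E={x↦clo(λx. (x x), ∅)}, C=[x :: AP], D=[(∅, {x↦clo(λx. (x x), ∅)}, ∅) :: (∅, ∅, ∅)]>
step 11: <S=[clo(λx. (x x), ∅) :: clo(λx. (x x), ∅)], E={x↦clo(λx. (x x), ∅)}, C=[AP], D=[(∅, {x↦clo(λx. (x x), ∅)}, ∅) :: (∅, ∅, ∅)]>
step 12: <S=∅, E={x↦clo(λx. (x x), ∅)}, C=[(x x)], D=[(∅, {x↦clo(λx. (x x), ∅)}, ∅) :: (∅, {x↦clo(λx. (x x), ∅)}, ∅) :: (∅, ∅, ∅)]>
step 13: <S=∅, E={x↦clo(λx. (x x), ∅)}, C=[x :: x :: AP], D=[(∅, {x↦clo(λx. (x x), ∅)}, ∅) :: (∅, {x↦clo(λx. (x x), ∅)}, ∅) :: (∅, ∅, ∅)]>
→ 13 transitions taken and the configuration is still not final: no result within 13 steps

Answer: DIVERGES (no final state within 13 steps)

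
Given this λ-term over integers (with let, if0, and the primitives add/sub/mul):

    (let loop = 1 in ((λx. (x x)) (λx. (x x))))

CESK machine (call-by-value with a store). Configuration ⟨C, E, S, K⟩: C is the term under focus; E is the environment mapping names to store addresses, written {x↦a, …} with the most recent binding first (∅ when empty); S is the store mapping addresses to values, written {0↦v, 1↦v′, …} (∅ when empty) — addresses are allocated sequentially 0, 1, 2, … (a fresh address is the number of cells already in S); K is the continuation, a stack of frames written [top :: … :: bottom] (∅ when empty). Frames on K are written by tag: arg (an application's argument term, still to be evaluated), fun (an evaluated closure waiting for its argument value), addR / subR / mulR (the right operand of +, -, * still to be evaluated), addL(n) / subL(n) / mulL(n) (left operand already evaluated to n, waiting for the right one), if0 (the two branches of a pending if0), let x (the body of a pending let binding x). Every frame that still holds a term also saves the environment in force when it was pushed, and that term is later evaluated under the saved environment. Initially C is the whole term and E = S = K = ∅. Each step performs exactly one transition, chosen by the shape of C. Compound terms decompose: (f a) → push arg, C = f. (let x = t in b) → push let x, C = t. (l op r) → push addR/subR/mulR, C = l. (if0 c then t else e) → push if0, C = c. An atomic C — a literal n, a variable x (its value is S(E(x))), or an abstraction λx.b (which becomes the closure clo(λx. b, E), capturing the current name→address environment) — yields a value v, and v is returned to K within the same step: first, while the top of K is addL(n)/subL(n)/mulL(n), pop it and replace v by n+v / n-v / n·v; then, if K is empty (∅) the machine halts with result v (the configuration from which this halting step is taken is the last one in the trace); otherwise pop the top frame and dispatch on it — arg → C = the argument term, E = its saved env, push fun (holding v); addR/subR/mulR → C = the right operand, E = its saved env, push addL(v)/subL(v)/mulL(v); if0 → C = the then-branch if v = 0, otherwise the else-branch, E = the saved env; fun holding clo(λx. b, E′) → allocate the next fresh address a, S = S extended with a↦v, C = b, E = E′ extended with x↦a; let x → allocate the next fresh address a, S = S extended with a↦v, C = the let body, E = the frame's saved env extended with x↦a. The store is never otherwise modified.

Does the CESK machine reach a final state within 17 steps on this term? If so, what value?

Answer: DIVERGES (no final state within 17 steps)

Execution trace:
[0] <C=(let loop = 1 in ((λx. (x x)) (λx. (x x)))), E=∅, S=∅, K=∅>
[1] <C=1, E=∅, S=∅, K=[let loop]>
[2] <C=((λx. (x x)) (λx. (x x))), E={loop↦0}, S={0↦1}, K=∅>
[3] <C=(λx. (x x)), E={loop↦0}, S={0↦1}, K=[arg]>
[4] <C=(λx. (x x)), E={loop↦0}, S={0↦1}, K=[fun]>
[5] <C=(x x), E={x↦1, loop↦0}, S={0↦1, 1↦clo(λx. (x x), {loop↦0})}, K=∅>
[6] <C=x, E={x↦1, loop↦0}, S={0↦1, 1↦clo(λx. (x x), {loop↦0})}, K=[arg]>
[7] <C=x, E={x↦1, loop↦0}, S={0↦1, 1↦clo(λx. (x x), {loop↦0})}, K=[fun]>
[8] <C=(x x), E={x↦2, loop↦0}, S={0↦1, 1↦clo(λx. (x x), {loop↦0}), 2↦clo(λx. (x x), {loop↦0})}, K=∅>
[9] <C=x, E={x↦2, loop↦0}, S={0↦1, 1↦clo(λx. (x x), {loop↦0}), 2↦clo(λx. (x x), {loop↦0})}, K=[arg]>
[10] <C=x, E={x↦2, loop↦0}, S={0↦1, 1↦clo(λx. (x x), {loop↦0}), 2↦clo(λx. (x x), {loop↦0})}, K=[fun]>
[11] <C=(x x), E={x↦3, loop↦0}, S={0↦1, 1↦clo(λx. (x x), {loop↦0}), 2↦clo(λx. (x x), {loop↦0}), 3↦clo(λx. (x x), {loop↦0})}, K=∅>
[12] <C=x, E={x↦3, loop↦0}, S={0↦1, 1↦clo(λx. (x x), {loop↦0}), 2↦clo(λx. (x x), {loop↦0}), 3↦clo(λx. (x x), {loop↦0})}, K=[arg]>
[13] <C=x, E={x↦3, loop↦0}, S={0↦1, 1↦clo(λx. (x x), {loop↦0}), 2↦clo(λx. (x x), {loop↦0}), 3↦clo(λx. (x x), {loop↦0})}, K=[fun]>
[14] <C=(x x), E={x↦4, loop↦0}, S={0↦1, 1↦clo(λx. (x x), {loop↦0}), 2↦clo(λx. (x x), {loop↦0}), 3↦clo(λx. (x x), {loop↦0}), 4↦clo(λx. (x x), {loop↦0})}, K=∅>
[15] <C=x, E={x↦4, loop↦0}, S={0↦1, 1↦clo(λx. (x x), {loop↦0}), 2↦clo(λx. (x x), {loop↦0}), 3↦clo(λx. (x x), {loop↦0}), 4↦clo(λx. (x x), {loop↦0})}, K=[arg]>
[16] <C=x, E={x↦4, loop↦0}, S={0↦1, 1↦clo(λx. (x x), {loop↦0}), 2↦clo(λx. (x x), {loop↦0}), 3↦clo(λx. (x x), {loop↦0}), 4↦clo(λx. (x x), {loop↦0})}, K=[fun]>
[17] <C=(x x), E={x↦5, loop↦0}, S={0↦1, 1↦clo(λx. (x x), {loop↦0}), 2↦clo(λx. (x x), {loop↦0}), 3↦clo(λx. (x x), {loop↦0}), 4↦clo(λx. (x x), {loop↦0}), 5↦clo(λx. (x x), {loop↦0})}, K=∅>
→ 17 transitions taken and the configuration is still not final: no result within 17 steps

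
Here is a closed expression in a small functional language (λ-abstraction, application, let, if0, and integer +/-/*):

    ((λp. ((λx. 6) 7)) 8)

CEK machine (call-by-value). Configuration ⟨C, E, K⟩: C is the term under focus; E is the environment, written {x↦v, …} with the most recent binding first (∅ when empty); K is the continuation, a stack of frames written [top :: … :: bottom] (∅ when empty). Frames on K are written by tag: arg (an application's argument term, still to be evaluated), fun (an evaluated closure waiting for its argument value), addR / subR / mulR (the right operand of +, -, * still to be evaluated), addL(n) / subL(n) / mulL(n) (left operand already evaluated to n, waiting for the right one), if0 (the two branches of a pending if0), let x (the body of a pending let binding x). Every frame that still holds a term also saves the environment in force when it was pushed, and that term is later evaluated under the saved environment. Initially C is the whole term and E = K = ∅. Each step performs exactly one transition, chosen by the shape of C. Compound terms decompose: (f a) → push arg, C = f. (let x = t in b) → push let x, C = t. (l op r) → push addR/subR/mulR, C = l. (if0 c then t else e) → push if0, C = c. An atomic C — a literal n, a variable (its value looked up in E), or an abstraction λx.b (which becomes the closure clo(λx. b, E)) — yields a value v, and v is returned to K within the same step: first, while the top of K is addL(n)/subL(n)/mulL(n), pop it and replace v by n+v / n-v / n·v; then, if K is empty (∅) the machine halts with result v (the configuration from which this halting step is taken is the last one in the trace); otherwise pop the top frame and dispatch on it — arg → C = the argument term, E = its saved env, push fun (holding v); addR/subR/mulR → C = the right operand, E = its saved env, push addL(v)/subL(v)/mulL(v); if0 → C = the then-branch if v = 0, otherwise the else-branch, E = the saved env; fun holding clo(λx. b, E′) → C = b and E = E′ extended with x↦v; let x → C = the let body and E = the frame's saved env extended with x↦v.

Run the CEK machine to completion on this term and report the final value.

Answer: 6

Execution trace:
[0] ⟨C=((λp. ((λx. 6) 7)) 8); E=∅; K=∅⟩
[1] ⟨C=(λp. ((λx. 6) 7)); E=∅; K=[arg]⟩
[2] ⟨C=8; E=∅; K=[fun]⟩
[3] ⟨C=((λx. 6) 7); E={p↦8}; K=∅⟩
[4] ⟨C=(λx. 6); E={p↦8}; K=[arg]⟩
[5] ⟨C=7; E={p↦8}; K=[fun]⟩
[6] ⟨C=6; E={x↦7, p↦8}; K=∅⟩
→ final value 6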